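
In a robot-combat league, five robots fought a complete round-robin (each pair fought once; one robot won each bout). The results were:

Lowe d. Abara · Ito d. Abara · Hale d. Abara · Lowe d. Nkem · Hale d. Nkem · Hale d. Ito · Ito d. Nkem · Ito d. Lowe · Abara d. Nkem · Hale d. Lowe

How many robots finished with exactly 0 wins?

Win totals: Ito 3, Abara 1, Hale 4, Lowe 2, Nkem 0.
Exactly 0: Nkem — 1 robot.

1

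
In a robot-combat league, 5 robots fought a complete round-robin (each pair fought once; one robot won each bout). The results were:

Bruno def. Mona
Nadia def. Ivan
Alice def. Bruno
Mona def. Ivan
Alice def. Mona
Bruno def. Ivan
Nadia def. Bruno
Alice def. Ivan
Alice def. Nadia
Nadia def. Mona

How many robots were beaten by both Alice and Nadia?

Alice beat: Mona, Nadia, Ivan, Bruno.
Nadia beat: Mona, Ivan, Bruno.
Both beat: Mona, Ivan, Bruno — 3.

3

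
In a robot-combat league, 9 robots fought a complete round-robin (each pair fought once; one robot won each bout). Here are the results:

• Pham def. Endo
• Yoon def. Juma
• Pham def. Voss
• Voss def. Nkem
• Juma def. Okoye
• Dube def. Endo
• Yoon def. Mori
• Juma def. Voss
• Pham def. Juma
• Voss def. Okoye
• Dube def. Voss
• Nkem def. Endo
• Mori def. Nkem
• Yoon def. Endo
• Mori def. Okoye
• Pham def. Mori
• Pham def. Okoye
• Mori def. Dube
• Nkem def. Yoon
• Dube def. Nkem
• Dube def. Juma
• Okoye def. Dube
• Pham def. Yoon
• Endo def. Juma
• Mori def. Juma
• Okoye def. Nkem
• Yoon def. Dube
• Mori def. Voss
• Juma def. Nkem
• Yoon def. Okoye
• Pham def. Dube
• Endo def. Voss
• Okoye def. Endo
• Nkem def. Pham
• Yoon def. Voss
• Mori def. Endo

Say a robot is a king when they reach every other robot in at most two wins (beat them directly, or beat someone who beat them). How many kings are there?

Pham reaches everyone (king).
Dube cannot reach Mori in two steps.
Voss cannot reach Juma, Mori in two steps.
Juma cannot reach Mori in two steps.
Yoon cannot reach Pham in two steps.
Endo cannot reach Pham, Dube, Yoon, Mori in two steps.
Mori reaches everyone (king).
Nkem reaches everyone (king).
Okoye cannot reach Mori in two steps.
Kings: Pham, Mori, Nkem — 3.

3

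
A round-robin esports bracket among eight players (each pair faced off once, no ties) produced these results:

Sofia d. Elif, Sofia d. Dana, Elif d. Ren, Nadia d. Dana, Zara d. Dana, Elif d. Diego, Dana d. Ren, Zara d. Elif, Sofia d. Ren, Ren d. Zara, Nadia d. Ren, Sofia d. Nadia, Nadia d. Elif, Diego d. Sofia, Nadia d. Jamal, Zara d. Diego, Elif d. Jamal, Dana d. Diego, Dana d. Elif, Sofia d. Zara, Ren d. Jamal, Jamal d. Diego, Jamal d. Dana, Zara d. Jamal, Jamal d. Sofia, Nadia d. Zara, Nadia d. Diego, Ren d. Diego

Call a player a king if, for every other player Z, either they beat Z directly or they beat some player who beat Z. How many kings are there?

3

Ren cannot reach Nadia in two steps.
Nadia reaches everyone (king).
Jamal reaches everyone (king).
Zara cannot reach Nadia in two steps.
Sofia reaches everyone (king).
Elif cannot reach Nadia in two steps.
Dana cannot reach Nadia in two steps.
Diego cannot reach Jamal in two steps.
Kings: Nadia, Jamal, Sofia — 3.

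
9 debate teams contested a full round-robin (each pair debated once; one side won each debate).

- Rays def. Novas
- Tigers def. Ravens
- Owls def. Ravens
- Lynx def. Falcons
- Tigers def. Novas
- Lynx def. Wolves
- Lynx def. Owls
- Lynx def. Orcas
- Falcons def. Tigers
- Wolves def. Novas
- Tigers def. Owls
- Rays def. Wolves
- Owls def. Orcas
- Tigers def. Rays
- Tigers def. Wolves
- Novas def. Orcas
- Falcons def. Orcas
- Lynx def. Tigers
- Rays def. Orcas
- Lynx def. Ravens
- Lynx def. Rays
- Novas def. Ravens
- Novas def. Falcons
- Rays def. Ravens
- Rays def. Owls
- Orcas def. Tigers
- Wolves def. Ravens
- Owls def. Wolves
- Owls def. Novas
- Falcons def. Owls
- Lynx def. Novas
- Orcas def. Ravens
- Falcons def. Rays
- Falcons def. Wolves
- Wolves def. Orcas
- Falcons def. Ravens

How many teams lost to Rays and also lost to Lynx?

Rays beat: Owls, Wolves, Ravens, Orcas, Novas.
Lynx beat: Rays, Owls, Wolves, Ravens, Tigers, Orcas, Falcons, Novas.
Both beat: Owls, Wolves, Ravens, Orcas, Novas — 5.

5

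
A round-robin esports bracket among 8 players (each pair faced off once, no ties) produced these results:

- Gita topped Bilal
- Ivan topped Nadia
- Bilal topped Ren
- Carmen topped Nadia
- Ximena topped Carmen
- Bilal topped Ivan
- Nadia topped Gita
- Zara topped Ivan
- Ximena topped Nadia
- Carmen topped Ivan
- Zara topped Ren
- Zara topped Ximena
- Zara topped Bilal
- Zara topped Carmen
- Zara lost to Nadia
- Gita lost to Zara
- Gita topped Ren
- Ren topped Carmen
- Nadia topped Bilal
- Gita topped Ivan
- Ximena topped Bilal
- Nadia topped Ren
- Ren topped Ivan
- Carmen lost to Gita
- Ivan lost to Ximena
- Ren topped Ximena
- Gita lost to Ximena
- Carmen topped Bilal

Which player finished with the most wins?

Win totals: Nadia 4, Gita 4, Bilal 2, Ren 3, Ivan 1, Carmen 3, Zara 6, Ximena 5.
Zara leads with 6 wins (next highest: 5).

Zara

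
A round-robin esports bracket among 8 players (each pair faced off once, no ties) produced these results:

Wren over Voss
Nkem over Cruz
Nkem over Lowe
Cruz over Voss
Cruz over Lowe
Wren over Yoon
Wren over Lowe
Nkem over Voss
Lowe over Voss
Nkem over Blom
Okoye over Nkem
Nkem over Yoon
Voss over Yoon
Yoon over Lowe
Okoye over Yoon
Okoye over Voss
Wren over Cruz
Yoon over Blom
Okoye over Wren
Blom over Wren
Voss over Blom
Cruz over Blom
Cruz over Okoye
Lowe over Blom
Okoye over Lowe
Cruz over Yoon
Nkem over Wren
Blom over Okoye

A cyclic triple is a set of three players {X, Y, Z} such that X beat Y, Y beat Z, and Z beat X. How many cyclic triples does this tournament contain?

Win totals: Nkem 6, Cruz 5, Lowe 2, Wren 4, Voss 2, Yoon 2, Blom 2, Okoye 5.
A player with w wins dominates both others in C(w,2) triples; summing gives 15 + 10 + 1 + 6 + 1 + 1 + 1 + 10 = 45 transitive triples.
Total triples C(8,3) = 56, so cyclic triples = 56 − 45 = 11.

11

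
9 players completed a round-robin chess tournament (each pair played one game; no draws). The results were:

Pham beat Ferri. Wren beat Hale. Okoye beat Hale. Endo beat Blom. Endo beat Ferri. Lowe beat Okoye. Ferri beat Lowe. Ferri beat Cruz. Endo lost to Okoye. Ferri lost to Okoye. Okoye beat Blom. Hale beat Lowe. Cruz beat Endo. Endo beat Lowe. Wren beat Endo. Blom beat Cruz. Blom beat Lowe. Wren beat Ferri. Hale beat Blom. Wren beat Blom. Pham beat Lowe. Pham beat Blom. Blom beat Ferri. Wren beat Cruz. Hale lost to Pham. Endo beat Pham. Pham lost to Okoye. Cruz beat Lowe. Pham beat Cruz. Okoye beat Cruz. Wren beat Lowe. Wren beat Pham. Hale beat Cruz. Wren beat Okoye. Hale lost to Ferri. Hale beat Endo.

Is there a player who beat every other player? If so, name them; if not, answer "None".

Wren has 8 wins out of 8 opponents — a perfect record.

Wren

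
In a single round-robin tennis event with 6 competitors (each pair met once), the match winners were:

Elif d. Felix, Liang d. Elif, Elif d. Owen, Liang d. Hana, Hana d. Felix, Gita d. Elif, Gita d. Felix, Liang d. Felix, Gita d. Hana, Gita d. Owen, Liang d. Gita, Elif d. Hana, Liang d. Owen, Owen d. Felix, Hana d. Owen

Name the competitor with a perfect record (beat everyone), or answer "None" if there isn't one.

Liang has 5 wins out of 5 opponents — a perfect record.

Liang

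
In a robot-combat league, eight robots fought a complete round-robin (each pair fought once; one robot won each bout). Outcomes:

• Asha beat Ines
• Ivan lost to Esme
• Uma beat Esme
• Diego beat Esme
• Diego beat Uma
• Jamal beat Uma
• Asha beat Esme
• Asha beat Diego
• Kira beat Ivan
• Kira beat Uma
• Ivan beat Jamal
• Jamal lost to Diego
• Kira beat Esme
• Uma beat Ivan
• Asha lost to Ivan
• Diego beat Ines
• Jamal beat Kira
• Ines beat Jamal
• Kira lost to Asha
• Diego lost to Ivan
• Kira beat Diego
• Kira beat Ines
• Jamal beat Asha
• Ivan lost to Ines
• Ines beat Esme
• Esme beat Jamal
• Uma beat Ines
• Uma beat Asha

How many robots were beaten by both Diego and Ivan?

Diego beat: Esme, Ines, Uma, Jamal.
Ivan beat: Asha, Diego, Jamal.
Both beat: Jamal — 1.

1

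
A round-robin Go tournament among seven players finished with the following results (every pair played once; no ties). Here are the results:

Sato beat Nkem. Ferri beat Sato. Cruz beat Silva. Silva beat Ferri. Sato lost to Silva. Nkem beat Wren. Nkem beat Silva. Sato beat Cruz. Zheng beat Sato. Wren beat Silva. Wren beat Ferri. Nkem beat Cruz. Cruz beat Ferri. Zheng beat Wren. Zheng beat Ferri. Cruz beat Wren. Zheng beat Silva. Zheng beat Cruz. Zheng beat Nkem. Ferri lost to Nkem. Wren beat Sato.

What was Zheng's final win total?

6

Zheng's results: beat Cruz, Sato, Ferri, Silva, Nkem, Wren; lost to no one.
That is 6 wins.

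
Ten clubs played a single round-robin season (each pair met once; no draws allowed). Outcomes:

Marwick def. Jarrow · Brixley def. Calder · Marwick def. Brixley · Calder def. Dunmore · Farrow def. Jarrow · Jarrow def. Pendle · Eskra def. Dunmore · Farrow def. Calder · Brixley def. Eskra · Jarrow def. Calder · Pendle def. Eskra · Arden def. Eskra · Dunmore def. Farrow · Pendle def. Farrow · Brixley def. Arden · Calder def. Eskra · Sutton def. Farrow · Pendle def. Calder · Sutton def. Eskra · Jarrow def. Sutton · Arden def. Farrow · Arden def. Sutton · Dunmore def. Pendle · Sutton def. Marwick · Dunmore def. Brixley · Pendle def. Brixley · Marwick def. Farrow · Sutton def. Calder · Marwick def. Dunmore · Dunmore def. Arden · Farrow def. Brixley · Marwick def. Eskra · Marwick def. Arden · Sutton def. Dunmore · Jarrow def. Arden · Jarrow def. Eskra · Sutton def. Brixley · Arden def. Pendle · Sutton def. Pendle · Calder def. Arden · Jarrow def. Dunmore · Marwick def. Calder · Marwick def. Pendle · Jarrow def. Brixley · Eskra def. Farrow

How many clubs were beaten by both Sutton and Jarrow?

5

Sutton beat: Farrow, Eskra, Dunmore, Calder, Marwick, Brixley, Pendle.
Jarrow beat: Eskra, Dunmore, Calder, Arden, Sutton, Brixley, Pendle.
Both beat: Eskra, Dunmore, Calder, Brixley, Pendle — 5.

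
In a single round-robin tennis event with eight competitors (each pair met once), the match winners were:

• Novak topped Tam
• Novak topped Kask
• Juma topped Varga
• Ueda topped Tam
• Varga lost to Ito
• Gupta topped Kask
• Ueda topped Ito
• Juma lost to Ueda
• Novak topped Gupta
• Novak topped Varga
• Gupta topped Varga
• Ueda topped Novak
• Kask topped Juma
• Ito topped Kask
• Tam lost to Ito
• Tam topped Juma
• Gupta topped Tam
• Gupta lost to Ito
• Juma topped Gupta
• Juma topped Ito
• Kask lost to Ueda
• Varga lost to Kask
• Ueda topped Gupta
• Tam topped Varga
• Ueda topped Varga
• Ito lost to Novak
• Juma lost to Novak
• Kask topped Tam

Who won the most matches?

Win totals: Juma 3, Varga 0, Ueda 7, Kask 3, Tam 2, Novak 6, Gupta 3, Ito 4.
Ueda leads with 7 wins (next highest: 6).

Ueda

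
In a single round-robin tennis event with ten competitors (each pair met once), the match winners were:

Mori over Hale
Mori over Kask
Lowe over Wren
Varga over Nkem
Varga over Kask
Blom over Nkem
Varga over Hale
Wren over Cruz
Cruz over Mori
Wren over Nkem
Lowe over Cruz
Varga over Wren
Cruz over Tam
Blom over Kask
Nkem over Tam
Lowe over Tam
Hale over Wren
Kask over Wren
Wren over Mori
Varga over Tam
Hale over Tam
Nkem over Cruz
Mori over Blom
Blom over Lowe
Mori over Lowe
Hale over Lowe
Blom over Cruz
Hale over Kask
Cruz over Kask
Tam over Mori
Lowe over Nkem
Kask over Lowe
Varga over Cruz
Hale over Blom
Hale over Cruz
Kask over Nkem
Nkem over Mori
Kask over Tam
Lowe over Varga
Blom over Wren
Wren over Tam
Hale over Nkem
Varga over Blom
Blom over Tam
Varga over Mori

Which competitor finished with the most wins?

Varga

Win totals: Kask 4, Tam 1, Wren 4, Lowe 5, Varga 8, Hale 7, Nkem 3, Blom 6, Cruz 3, Mori 4.
Varga leads with 8 wins (next highest: 7).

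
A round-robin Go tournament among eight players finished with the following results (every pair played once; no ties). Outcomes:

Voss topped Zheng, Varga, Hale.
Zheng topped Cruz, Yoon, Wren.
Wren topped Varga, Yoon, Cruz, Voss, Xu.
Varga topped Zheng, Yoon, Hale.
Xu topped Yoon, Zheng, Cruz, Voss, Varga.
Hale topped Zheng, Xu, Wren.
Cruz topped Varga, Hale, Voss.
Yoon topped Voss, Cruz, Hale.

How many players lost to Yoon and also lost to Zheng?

Yoon beat: Voss, Cruz, Hale.
Zheng beat: Yoon, Cruz, Wren.
Both beat: Cruz — 1.

1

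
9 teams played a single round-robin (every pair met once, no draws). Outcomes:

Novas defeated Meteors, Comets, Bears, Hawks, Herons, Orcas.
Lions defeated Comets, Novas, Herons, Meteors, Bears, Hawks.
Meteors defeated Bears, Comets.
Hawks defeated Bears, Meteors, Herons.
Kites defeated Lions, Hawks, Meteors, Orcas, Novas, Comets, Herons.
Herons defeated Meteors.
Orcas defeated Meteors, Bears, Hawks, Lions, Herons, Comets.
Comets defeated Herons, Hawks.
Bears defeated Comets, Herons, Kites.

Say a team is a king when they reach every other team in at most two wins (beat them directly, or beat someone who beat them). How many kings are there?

Kites reaches everyone (king).
Lions reaches everyone (king).
Meteors cannot reach Lions, Orcas, Novas in two steps.
Orcas reaches everyone (king).
Hawks cannot reach Lions, Orcas, Novas in two steps.
Bears reaches everyone (king).
Herons cannot reach Kites, Lions, Orcas, Hawks, Novas in two steps.
Novas reaches everyone (king).
Comets cannot reach Kites, Lions, Orcas, Novas in two steps.
Kings: Kites, Lions, Orcas, Bears, Novas — 5.

5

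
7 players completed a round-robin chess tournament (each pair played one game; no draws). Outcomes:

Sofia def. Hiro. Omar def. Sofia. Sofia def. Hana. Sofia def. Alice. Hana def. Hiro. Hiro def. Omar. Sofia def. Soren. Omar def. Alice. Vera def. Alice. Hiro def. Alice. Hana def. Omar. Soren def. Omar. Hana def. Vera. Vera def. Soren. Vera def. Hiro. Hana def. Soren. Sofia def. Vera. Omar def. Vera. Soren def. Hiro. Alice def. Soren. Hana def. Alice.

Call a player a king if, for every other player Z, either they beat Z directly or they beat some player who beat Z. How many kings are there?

Hiro cannot reach Hana in two steps.
Alice cannot reach Sofia, Vera, Hana in two steps.
Sofia reaches everyone (king).
Soren cannot reach Hana in two steps.
Vera cannot reach Sofia, Hana in two steps.
Omar reaches everyone (king).
Hana reaches everyone (king).
Kings: Sofia, Omar, Hana — 3.

3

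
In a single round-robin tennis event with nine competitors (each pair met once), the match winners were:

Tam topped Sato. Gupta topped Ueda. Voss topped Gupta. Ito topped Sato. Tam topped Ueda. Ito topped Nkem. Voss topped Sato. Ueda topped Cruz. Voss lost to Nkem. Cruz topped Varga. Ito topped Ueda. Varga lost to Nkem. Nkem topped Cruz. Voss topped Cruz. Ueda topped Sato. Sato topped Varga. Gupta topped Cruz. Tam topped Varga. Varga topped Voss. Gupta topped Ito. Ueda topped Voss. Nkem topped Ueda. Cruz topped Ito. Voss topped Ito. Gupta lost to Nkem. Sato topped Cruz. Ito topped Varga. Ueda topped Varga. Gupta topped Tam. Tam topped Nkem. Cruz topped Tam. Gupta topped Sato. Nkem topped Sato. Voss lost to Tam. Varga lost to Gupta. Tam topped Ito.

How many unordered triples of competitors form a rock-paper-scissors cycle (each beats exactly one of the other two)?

Win totals: Ueda 4, Varga 1, Cruz 3, Gupta 6, Tam 6, Voss 4, Ito 4, Nkem 6, Sato 2.
A competitor with w wins dominates both others in C(w,2) triples; summing gives 6 + 0 + 3 + 15 + 15 + 6 + 6 + 15 + 1 = 67 transitive triples.
Total triples C(9,3) = 84, so cyclic triples = 84 − 67 = 17.

17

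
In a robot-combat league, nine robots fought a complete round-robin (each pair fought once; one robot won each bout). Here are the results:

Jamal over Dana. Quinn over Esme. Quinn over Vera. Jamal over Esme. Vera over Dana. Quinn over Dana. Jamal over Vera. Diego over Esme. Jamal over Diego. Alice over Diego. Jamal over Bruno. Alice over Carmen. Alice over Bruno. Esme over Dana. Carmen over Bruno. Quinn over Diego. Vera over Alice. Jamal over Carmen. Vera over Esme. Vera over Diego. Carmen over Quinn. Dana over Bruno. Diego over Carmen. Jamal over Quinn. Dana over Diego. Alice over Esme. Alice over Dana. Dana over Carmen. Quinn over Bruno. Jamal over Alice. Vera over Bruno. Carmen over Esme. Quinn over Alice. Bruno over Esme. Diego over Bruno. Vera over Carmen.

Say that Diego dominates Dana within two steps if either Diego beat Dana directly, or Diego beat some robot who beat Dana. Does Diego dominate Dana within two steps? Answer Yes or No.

Diego did not beat Dana directly.
Diego beat Bruno, Esme, Carmen. Of those, Esme beat Dana.

Yes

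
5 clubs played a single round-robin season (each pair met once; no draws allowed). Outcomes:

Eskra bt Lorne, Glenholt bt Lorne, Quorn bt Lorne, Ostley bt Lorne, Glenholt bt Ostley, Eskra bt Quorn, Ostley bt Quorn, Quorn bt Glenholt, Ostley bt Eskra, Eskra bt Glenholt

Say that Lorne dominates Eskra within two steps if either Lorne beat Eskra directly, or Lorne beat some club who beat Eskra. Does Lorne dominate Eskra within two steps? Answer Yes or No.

Lorne did not beat Eskra directly.
Lorne beat no one, so there is no intermediate club.

No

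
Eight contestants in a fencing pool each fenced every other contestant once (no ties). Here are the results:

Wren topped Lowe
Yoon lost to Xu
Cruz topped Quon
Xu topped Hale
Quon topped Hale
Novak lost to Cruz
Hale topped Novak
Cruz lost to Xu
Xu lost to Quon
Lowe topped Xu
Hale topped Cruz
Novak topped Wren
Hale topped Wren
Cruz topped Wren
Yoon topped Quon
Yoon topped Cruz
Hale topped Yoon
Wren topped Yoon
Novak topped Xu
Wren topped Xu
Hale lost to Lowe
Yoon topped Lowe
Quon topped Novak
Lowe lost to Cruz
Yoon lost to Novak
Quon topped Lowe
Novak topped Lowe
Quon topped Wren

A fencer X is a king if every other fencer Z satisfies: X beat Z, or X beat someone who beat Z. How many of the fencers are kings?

6

Cruz reaches everyone (king).
Novak reaches everyone (king).
Yoon reaches everyone (king).
Xu reaches everyone (king).
Quon reaches everyone (king).
Wren cannot reach Novak in two steps.
Lowe cannot reach Quon in two steps.
Hale reaches everyone (king).
Kings: Cruz, Novak, Yoon, Xu, Quon, Hale — 6.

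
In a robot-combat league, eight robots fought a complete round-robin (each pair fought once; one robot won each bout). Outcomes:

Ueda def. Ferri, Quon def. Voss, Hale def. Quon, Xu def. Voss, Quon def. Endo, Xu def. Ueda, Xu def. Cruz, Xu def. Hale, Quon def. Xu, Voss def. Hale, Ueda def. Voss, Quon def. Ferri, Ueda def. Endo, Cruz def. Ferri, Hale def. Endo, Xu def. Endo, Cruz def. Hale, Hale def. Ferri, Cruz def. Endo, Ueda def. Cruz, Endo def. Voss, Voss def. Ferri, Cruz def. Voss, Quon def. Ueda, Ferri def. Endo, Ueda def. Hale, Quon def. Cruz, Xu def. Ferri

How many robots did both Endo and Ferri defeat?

0

Endo beat: Voss.
Ferri beat: Endo.
No one was beaten by both.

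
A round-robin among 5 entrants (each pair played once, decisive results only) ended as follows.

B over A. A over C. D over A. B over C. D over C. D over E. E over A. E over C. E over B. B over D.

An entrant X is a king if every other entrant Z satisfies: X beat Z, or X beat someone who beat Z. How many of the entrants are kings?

3

A cannot reach B, D, E in two steps.
B reaches everyone (king).
C cannot reach A, B, D, E in two steps.
D reaches everyone (king).
E reaches everyone (king).
Kings: B, D, E — 3.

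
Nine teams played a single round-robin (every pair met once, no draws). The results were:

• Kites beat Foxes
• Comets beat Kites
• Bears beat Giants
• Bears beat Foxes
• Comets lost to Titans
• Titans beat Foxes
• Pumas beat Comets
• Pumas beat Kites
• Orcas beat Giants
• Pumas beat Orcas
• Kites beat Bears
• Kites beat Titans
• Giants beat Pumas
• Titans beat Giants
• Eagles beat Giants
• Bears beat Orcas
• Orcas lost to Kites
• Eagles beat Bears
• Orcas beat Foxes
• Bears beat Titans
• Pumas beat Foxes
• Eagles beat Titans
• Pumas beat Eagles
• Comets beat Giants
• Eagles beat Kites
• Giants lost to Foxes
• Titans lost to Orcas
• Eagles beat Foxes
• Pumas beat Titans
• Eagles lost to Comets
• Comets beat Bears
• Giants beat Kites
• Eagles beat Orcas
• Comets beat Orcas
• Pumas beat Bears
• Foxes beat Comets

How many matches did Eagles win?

Eagles' results: beat Foxes, Kites, Orcas, Bears, Titans, Giants; lost to Pumas, Comets.
That is 6 wins.

6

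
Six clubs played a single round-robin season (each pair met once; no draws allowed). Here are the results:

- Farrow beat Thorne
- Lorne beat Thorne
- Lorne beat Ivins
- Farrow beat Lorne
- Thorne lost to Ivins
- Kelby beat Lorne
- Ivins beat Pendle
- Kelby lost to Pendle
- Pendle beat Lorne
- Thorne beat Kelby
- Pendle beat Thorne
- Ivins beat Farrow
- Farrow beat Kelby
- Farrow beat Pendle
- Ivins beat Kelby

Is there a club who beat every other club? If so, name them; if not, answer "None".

None

Highest win total is Ivins with 4 (out of 5 possible).
Ivins lost to Lorne, so no club went undefeated.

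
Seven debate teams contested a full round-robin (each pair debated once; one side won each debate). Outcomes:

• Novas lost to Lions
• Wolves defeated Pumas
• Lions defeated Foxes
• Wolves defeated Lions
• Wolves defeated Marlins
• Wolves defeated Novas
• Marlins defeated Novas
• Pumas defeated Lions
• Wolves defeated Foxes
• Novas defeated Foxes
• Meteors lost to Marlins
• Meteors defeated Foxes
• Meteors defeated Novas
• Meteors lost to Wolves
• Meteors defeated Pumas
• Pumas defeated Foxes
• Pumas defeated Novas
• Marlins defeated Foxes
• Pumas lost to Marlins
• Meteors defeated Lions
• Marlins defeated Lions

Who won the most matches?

Wolves

Win totals: Meteors 4, Pumas 3, Foxes 0, Lions 2, Novas 1, Marlins 5, Wolves 6.
Wolves leads with 6 wins (next highest: 5).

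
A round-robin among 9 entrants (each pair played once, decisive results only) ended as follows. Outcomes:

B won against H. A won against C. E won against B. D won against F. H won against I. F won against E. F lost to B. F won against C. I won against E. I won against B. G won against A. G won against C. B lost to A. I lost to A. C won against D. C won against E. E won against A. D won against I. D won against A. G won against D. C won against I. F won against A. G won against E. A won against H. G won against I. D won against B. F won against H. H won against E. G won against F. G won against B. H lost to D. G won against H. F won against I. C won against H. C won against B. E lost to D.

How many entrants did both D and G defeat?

D beat: A, B, E, F, H, I.
G beat: A, B, C, D, E, F, H, I.
Both beat: A, B, E, F, H, I — 6.

6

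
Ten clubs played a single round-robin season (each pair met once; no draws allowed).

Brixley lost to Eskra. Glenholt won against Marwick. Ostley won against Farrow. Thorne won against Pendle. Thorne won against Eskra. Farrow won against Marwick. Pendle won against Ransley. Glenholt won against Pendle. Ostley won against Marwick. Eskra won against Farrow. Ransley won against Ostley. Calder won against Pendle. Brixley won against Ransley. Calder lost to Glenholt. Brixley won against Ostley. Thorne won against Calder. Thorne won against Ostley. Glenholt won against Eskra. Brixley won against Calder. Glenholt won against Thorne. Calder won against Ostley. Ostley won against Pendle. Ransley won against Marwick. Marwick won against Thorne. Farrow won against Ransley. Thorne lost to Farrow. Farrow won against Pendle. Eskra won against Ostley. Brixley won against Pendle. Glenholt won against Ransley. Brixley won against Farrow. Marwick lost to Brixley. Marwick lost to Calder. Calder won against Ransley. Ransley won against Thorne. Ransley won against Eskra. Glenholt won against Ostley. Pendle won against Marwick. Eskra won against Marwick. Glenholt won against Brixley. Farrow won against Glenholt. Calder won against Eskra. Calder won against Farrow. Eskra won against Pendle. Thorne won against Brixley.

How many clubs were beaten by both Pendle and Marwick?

Pendle beat: Ransley, Marwick.
Marwick beat: Thorne.
No one was beaten by both.

0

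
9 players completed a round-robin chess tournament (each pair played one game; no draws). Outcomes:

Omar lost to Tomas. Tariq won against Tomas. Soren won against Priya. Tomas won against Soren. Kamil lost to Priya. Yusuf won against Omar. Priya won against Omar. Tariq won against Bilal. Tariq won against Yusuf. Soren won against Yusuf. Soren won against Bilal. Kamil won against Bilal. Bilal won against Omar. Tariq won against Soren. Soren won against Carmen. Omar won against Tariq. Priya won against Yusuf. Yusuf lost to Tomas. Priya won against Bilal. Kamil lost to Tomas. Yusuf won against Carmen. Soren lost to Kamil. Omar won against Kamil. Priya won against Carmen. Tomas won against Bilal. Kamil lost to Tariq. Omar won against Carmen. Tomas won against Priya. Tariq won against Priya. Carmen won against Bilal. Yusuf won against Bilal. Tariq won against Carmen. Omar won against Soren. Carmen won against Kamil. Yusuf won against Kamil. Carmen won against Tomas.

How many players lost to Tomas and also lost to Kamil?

Tomas beat: Soren, Omar, Bilal, Kamil, Priya, Yusuf.
Kamil beat: Soren, Bilal.
Both beat: Soren, Bilal — 2.

2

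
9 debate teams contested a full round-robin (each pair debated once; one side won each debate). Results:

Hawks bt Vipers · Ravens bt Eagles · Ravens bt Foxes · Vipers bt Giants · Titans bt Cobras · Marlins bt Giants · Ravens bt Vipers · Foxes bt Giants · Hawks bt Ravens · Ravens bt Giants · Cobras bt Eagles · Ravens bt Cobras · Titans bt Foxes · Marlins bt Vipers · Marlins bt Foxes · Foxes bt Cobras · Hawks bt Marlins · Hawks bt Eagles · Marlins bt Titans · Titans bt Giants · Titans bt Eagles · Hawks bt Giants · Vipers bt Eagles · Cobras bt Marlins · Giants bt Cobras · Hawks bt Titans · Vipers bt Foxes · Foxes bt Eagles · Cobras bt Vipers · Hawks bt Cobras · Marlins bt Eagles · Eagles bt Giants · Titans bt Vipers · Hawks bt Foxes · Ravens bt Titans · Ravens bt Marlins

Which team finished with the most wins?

Win totals: Marlins 5, Cobras 3, Ravens 7, Giants 1, Eagles 1, Hawks 8, Vipers 3, Titans 5, Foxes 3.
Hawks leads with 8 wins (next highest: 7).

Hawks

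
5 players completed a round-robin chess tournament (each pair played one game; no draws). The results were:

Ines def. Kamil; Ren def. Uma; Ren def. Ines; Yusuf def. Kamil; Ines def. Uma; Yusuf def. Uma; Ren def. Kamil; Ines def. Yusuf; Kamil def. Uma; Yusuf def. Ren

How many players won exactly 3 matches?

3

Win totals: Ines 3, Uma 0, Yusuf 3, Ren 3, Kamil 1.
Exactly 3: Ines, Yusuf, Ren — 3 players.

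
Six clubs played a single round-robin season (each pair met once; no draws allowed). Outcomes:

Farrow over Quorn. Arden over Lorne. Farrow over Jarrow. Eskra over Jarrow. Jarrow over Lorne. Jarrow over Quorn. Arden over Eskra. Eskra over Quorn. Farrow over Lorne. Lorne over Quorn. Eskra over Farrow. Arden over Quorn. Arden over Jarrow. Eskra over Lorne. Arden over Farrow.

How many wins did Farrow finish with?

3

Farrow's results: beat Quorn, Lorne, Jarrow; lost to Eskra, Arden.
That is 3 wins.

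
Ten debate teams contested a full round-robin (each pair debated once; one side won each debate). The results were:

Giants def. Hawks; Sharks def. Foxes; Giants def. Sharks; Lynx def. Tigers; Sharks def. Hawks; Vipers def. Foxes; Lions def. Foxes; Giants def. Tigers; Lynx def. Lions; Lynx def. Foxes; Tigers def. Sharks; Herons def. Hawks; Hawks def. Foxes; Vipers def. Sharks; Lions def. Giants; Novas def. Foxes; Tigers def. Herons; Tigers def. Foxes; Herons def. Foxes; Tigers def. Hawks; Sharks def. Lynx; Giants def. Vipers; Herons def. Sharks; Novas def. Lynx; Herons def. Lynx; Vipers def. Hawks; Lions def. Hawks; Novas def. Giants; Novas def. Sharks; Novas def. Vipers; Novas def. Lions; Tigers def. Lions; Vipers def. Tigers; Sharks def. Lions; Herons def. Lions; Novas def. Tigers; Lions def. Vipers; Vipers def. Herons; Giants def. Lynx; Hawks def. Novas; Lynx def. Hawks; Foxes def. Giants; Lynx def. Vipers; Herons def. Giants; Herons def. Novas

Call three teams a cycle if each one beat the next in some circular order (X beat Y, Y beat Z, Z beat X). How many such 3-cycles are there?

Win totals: Herons 7, Giants 5, Lions 4, Lynx 5, Sharks 4, Hawks 2, Novas 7, Vipers 5, Foxes 1, Tigers 5.
A team with w wins dominates both others in C(w,2) triples; summing gives 21 + 10 + 6 + 10 + 6 + 1 + 21 + 10 + 0 + 10 = 95 transitive triples.
Total triples C(10,3) = 120, so cyclic triples = 120 − 95 = 25.

25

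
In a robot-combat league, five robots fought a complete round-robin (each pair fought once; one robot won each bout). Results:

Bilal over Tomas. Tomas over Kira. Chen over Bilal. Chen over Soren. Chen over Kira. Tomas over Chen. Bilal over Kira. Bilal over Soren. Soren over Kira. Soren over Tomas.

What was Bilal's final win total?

Bilal's results: beat Tomas, Soren, Kira; lost to Chen.
That is 3 wins.

3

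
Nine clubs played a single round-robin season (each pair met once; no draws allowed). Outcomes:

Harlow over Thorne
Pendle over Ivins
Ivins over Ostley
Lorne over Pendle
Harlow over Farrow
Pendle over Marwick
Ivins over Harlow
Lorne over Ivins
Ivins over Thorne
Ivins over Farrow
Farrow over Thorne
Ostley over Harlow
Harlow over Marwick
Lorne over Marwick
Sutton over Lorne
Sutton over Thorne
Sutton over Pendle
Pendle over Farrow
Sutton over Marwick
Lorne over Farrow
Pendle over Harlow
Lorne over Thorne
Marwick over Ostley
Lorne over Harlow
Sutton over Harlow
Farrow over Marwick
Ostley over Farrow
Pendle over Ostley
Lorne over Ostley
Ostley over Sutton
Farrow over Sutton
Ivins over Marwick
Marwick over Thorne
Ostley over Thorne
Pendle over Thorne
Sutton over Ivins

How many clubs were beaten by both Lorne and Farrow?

2

Lorne beat: Pendle, Marwick, Ostley, Ivins, Harlow, Thorne, Farrow.
Farrow beat: Marwick, Thorne, Sutton.
Both beat: Marwick, Thorne — 2.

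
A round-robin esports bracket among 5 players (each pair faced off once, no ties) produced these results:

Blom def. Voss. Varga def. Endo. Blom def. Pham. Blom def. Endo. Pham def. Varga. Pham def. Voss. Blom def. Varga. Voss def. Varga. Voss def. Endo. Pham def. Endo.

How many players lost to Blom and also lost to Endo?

Blom beat: Pham, Voss, Endo, Varga.
Endo beat: no one.
No one was beaten by both.

0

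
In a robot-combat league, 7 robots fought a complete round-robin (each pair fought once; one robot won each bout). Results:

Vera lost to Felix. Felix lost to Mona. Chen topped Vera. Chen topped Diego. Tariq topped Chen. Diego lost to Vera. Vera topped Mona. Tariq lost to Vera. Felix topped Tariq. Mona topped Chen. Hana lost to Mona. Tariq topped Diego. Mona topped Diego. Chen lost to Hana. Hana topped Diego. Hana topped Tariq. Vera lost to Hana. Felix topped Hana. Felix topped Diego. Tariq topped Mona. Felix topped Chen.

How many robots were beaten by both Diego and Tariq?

Diego beat: no one.
Tariq beat: Mona, Diego, Chen.
No one was beaten by both.

0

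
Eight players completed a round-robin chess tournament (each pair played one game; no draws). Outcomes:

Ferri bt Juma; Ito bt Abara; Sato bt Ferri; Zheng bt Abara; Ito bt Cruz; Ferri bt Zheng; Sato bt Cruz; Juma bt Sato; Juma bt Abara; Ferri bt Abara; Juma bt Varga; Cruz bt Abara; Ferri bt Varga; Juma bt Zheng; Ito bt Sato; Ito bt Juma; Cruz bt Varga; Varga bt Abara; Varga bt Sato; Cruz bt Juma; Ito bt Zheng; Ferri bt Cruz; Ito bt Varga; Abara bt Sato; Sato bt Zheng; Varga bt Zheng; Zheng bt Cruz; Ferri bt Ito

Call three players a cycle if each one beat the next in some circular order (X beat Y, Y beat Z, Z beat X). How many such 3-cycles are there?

Win totals: Juma 4, Cruz 3, Varga 3, Sato 3, Ferri 6, Abara 1, Ito 6, Zheng 2.
A player with w wins dominates both others in C(w,2) triples; summing gives 6 + 3 + 3 + 3 + 15 + 0 + 15 + 1 = 46 transitive triples.
Total triples C(8,3) = 56, so cyclic triples = 56 − 46 = 10.

10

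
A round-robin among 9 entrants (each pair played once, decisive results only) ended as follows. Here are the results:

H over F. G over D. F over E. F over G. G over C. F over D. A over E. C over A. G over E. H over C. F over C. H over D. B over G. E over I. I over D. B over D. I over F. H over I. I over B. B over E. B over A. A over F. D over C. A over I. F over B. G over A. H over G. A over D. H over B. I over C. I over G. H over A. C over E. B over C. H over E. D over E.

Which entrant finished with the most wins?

H

Win totals: A 4, B 5, C 2, D 2, E 1, F 5, G 4, H 8, I 5.
H leads with 8 wins (next highest: 5).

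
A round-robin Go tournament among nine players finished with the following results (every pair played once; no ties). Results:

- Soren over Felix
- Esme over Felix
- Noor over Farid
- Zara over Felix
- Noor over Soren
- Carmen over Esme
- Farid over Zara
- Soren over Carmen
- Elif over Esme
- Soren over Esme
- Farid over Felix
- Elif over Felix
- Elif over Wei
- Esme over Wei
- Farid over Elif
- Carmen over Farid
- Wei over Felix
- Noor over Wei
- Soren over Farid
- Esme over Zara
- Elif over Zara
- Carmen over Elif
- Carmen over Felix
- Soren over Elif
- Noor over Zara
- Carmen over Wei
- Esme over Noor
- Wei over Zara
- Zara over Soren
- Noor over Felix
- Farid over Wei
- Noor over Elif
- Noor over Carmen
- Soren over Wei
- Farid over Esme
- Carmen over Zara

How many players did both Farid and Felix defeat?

Farid beat: Zara, Wei, Esme, Felix, Elif.
Felix beat: no one.
No one was beaten by both.

0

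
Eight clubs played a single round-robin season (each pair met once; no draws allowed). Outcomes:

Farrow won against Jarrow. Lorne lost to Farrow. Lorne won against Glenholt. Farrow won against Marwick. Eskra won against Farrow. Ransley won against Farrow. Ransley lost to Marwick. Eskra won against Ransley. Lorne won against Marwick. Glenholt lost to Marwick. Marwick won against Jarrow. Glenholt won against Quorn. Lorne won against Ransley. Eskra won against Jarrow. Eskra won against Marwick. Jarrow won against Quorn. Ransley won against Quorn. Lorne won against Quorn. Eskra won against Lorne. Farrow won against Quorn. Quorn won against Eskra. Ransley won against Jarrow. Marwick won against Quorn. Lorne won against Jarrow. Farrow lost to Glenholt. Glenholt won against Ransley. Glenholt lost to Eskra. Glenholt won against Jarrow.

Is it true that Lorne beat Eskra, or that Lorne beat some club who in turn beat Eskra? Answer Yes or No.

Yes

Lorne did not beat Eskra directly.
Lorne beat Glenholt, Ransley, Quorn, Jarrow, Marwick. Of those, Quorn beat Eskra.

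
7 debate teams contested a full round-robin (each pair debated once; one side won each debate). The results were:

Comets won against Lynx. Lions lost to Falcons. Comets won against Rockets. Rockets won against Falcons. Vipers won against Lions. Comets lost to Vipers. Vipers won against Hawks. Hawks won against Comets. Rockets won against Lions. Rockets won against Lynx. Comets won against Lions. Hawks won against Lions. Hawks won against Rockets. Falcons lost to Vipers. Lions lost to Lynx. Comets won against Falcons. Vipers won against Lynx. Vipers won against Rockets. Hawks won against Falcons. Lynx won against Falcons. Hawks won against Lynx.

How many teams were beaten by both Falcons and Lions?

0

Falcons beat: Lions.
Lions beat: no one.
No one was beaten by both.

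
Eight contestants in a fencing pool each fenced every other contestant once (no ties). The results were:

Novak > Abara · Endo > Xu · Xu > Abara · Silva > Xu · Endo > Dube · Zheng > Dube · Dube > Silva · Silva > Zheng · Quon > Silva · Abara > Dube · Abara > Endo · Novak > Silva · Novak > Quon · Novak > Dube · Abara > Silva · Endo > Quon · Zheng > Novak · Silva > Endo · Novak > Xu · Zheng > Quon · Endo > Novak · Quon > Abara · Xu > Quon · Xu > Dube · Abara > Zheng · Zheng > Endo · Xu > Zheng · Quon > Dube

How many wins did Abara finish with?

Abara's results: beat Silva, Endo, Zheng, Dube; lost to Quon, Novak, Xu.
That is 4 wins.

4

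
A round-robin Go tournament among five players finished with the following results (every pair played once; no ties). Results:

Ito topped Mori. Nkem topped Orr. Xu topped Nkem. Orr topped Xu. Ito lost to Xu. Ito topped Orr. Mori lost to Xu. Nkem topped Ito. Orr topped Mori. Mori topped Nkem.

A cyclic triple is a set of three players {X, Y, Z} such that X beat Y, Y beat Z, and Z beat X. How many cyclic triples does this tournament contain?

4

Win totals: Ito 2, Orr 2, Xu 3, Nkem 2, Mori 1.
A player with w wins dominates both others in C(w,2) triples; summing gives 1 + 1 + 3 + 1 + 0 = 6 transitive triples.
Total triples C(5,3) = 10, so cyclic triples = 10 − 6 = 4.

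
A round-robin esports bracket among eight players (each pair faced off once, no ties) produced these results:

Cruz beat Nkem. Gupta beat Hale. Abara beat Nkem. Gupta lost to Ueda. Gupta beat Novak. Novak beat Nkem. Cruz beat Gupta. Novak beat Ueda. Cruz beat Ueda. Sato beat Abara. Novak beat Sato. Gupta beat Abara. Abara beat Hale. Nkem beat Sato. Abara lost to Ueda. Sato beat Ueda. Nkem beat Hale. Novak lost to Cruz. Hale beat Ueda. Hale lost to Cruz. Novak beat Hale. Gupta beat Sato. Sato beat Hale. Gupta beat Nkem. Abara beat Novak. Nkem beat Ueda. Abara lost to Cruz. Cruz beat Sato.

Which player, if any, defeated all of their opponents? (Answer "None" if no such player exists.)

Cruz

Cruz has 7 wins out of 7 opponents — a perfect record.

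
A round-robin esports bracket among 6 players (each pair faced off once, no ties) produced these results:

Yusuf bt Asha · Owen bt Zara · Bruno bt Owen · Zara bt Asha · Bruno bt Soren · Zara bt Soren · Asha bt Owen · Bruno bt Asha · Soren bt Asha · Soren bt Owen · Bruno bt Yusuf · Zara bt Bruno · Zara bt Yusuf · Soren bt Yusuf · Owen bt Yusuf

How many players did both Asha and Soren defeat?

Asha beat: Owen.
Soren beat: Owen, Yusuf, Asha.
Both beat: Owen — 1.

1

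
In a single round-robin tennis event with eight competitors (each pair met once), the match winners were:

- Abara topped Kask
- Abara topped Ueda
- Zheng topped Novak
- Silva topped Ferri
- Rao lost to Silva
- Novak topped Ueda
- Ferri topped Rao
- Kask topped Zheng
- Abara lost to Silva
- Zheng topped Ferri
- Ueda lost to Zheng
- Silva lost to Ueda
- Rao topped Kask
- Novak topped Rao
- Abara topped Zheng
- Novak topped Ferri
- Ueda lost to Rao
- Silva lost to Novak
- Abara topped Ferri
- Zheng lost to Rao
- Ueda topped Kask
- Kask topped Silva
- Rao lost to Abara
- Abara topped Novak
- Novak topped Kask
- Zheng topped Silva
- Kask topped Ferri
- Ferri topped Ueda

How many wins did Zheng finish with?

Zheng's results: beat Ueda, Ferri, Novak, Silva; lost to Kask, Rao, Abara.
That is 4 wins.

4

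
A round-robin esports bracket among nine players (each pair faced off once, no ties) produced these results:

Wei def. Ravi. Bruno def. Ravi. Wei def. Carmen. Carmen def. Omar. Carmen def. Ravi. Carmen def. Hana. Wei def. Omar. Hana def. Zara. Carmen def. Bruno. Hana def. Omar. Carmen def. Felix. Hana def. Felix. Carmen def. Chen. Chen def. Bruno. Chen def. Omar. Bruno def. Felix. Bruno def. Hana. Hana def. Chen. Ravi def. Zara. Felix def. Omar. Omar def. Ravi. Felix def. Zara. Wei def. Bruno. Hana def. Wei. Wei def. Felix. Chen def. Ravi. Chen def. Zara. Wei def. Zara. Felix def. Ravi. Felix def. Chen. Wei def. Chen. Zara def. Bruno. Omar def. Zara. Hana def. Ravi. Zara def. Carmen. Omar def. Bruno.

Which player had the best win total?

Win totals: Bruno 3, Chen 4, Hana 6, Zara 2, Wei 7, Felix 4, Carmen 6, Omar 3, Ravi 1.
Wei leads with 7 wins (next highest: 6).

Wei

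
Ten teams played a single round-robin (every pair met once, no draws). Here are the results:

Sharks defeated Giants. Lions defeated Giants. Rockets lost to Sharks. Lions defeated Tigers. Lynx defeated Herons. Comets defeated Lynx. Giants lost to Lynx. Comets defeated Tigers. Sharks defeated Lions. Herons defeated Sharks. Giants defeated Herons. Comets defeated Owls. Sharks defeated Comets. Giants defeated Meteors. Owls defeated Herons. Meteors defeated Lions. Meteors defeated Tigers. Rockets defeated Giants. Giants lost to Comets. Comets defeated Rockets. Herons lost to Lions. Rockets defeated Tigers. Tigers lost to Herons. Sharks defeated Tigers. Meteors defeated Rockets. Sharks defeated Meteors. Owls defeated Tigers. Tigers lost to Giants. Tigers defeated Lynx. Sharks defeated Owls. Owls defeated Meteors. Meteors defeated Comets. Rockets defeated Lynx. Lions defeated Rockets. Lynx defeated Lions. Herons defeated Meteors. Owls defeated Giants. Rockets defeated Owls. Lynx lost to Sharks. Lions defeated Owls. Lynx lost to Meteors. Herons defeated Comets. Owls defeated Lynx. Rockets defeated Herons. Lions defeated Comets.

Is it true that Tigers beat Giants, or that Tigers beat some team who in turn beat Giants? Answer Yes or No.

Yes

Tigers did not beat Giants directly.
Tigers beat Lynx. Of those, Lynx beat Giants.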